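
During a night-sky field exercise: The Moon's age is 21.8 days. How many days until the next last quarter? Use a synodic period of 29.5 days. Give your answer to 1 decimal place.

Last quarter occurs at elongation 270°, i.e. at age 29.5 × 270/360 = 22.125 d.
That is 22.125 − 21.8 = 0.325 days ahead.

0.3 days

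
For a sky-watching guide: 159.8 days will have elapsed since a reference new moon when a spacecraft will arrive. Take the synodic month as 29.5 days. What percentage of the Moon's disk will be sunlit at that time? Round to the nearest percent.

93%

159.8 d spans 5 complete synodic months (5 × 29.5 = 147.50 d) plus 12.30 d.
Phase angle: θ = 360°·(12.30 d)/(29.5 d) = 150.1°.
cos 150.1° = (-0.867), so f = (1 − (-0.867))/2 = 0.933, so 93%.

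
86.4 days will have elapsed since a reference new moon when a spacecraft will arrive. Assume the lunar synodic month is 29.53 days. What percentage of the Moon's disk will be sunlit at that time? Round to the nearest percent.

Reduce mod P: 86.4 − 2×29.53 = 27.34 d into the current lunation.
The Moon has covered 27.34/29.53 of its cycle, so θ ≈ 360° × 27.34/29.53 = 333.3°.
With cos θ = 0.893, the lit fraction is (1 − 0.893)/2 ≈ 0.053, so 5%.

5%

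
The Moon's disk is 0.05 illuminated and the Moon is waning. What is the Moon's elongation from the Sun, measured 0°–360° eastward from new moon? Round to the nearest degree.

From f = (1 − cos θ)/2: cos θ = 1 − 2×0.05 = 0.900; arccos → 25.8°.
Since the Moon is past full (waning), take the reflex angle: θ = 360° − 25.8° = 334.2°.

334°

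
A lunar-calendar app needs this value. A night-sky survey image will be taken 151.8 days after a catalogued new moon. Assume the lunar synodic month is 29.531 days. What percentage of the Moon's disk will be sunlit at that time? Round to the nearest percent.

151.8 d spans 5 complete synodic months (5 × 29.531 = 147.66 d) plus 4.15 d.
The Moon has covered 4.15/29.531 of its cycle, so θ ≈ 360° × 4.15/29.531 = 50.5°.
Illuminated fraction = (1 − cos 50.5°)/2 = (1 − 0.636)/2 ≈ 0.182, so 18%.

18%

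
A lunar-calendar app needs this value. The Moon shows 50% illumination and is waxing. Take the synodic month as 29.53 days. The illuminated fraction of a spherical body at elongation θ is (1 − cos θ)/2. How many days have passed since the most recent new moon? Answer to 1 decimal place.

7.4 days

From f = (1 − cos θ)/2: cos θ = 1 − 2×0.50 = 0.000; arccos → 90.0°.
Before full moon the principal value applies: θ = 90.0°.
That fraction of the synodic month is 90.0/360 × 29.53 d ≈ 7.38 d.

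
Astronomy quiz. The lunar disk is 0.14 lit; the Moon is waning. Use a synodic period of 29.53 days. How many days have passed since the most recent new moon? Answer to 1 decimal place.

From f = (1 − cos θ)/2: cos θ = 1 − 2×0.14 = 0.720; arccos → 43.9°.
A waning Moon lies in 180°–360°, so θ = 360° − 43.9° = 316.1°.
At 360°/29.53 d per day, 316.1° corresponds to 25.93 days.

25.9 days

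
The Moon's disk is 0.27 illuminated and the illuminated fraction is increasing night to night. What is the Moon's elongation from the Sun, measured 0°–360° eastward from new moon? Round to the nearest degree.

cos θ = 1 − 2f = 0.460, giving a principal value of 62.6°.
Waxing ⇒ before full, so θ = 62.6°.

63°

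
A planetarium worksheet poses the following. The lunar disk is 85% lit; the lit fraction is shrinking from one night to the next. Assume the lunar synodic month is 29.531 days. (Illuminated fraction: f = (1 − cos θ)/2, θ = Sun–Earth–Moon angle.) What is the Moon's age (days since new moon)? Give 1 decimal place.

cos θ = 1 − 2f = -0.700, giving a principal value of 134.4°.
Waning ⇒ past full, so θ = 360° − 134.4° = 225.6°.
Age = 29.531 × 225.6°/360° ≈ 18.50 days.

18.5 days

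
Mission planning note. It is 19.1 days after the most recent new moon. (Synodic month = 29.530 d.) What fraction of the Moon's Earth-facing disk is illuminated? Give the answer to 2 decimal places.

0.80

The Moon has covered 19.1/29.530 of its cycle, so θ ≈ 360° × 19.1/29.530 = 232.8°.
Illuminated fraction = (1 − cos 232.8°)/2 = (1 − (-0.604))/2 ≈ 0.802.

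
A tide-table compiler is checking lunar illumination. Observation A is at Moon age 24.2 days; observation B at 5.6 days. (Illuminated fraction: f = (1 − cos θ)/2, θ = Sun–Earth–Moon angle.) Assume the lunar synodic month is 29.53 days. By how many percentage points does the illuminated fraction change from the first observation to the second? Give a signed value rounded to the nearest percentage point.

+3 pp

θ₁ = 360° × 24.2/29.53 = 295.0°, f₁ = (1 − cos θ₁)/2 = 0.289.
θ₂ = 360° × 5.6/29.53 = 68.3°, f₂ = (1 − cos θ₂)/2 = 0.315.
Change = f₂ − f₁ = +0.026 → +3 percentage points.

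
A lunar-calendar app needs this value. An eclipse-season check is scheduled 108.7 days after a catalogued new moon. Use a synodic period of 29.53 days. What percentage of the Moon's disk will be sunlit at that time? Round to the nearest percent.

71%

108.7 d spans 3 complete synodic months (3 × 29.53 = 88.59 d) plus 20.11 d.
Phase angle: θ = 360°·(20.11 d)/(29.53 d) = 245.2°.
cos 245.2° = (-0.420), so f = (1 − (-0.420))/2 = 0.710, so 71%.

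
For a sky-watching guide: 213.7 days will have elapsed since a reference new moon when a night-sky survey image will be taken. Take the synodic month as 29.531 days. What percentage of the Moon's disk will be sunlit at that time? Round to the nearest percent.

46%

213.7 d spans 7 complete synodic months (7 × 29.531 = 206.72 d) plus 6.98 d.
Phase angle: θ = 360°·(6.98 d)/(29.531 d) = 85.1°.
cos 85.1° = 0.085, so f = (1 − 0.085)/2 = 0.458, so 46%.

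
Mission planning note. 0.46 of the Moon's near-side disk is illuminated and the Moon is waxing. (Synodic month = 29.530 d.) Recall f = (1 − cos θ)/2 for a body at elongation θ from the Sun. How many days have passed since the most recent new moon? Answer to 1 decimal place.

cos θ = 1 − 2f = 0.080, giving a principal value of 85.4°.
The Moon is waxing (0°–180°), so θ = 85.4° directly.
At 360°/29.530 d per day, 85.4° corresponds to 7.01 days.

7.0 days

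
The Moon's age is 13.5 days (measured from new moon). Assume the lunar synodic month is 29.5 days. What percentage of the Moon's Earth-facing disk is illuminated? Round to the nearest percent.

98%

Elongation θ = 360° × 13.5/29.5 ≈ 164.7°.
With cos θ = (-0.965), the lit fraction is (1 − (-0.965))/2 ≈ 0.982, so 98%.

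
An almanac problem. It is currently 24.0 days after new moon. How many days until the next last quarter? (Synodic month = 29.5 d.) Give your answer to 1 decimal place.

Last quarter occurs at elongation 270°, i.e. at age 29.5 × 270/360 = 22.125 d.
This lunation's last quarter (22.125 d) has passed, so add one period: 51.625 − 24.0 = 27.625 days.

27.6 days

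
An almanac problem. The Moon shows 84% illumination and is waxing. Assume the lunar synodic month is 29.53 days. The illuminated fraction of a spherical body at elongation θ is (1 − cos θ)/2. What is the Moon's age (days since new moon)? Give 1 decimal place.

10.9 days

cos θ = 1 − 2f = -0.680, giving a principal value of 132.8°.
The Moon is waxing (0°–180°), so θ = 132.8° directly.
Age = 29.53 × 132.8°/360° ≈ 10.90 days.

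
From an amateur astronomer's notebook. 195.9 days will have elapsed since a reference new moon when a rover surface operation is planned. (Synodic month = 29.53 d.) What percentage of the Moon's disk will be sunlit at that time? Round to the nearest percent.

195.9/29.53 = 6.634 lunations, so 6 complete cycles and 18.72 d into the next.
Phase angle: θ = 360°·(18.72 d)/(29.53 d) = 228.2°.
With cos θ = (-0.666), the lit fraction is (1 − (-0.666))/2 ≈ 0.833, so 83%.

83%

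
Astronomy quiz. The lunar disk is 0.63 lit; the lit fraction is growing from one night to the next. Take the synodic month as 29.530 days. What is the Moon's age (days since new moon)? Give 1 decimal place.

8.6 days

Invert f = (1 − cos θ)/2 to get cos θ = 1 − 2(0.63) = -0.260, hence θ₀ = arccos -0.260 = 105.1°.
The Moon is waxing (0°–180°), so θ = 105.1° directly.
At 360°/29.530 d per day, 105.1° corresponds to 8.62 days.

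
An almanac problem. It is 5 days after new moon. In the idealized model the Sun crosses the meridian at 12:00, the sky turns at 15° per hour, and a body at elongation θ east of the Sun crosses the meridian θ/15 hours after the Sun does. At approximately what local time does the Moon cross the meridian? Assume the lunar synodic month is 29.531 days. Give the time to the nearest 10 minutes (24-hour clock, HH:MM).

16:00

The Moon has covered 5/29.531 of its cycle, so θ ≈ 360° × 5/29.531 = 61.0°.
Delay after the Sun = 61.0° / (15°/h) ≈ 4.06 h.
12:00 + 4.064 h ≈ 16:04 → 16:00 to the nearest ten minutes.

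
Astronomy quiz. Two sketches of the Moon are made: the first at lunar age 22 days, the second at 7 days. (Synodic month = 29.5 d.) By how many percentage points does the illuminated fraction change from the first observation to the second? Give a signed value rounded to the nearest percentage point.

θ₁ = 360° × 22/29.5 = 268.5°, f₁ = (1 − cos θ₁)/2 = 0.513.
θ₂ = 360° × 7/29.5 = 85.4°, f₂ = (1 − cos θ₂)/2 = 0.460.
Change = f₂ − f₁ = -0.053 → -5 percentage points.

-5 pp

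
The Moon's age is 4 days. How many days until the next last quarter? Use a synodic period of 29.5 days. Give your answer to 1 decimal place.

Last quarter occurs at elongation 270°, i.e. at age 29.5 × 270/360 = 22.125 d.
That is 22.125 − 4 = 18.125 days ahead.

18.1 days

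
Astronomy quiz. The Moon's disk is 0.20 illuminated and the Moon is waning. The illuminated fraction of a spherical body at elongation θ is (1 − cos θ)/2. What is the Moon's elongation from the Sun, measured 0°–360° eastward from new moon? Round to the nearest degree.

Invert f = (1 − cos θ)/2 to get cos θ = 1 − 2(0.20) = 0.600, hence θ₀ = arccos 0.600 = 53.1°.
A waning Moon lies in 180°–360°, so θ = 360° − 53.1° = 306.9°.

307°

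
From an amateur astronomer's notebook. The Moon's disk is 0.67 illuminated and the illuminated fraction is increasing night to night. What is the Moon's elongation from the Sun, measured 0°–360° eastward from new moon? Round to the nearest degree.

110°

Invert f = (1 − cos θ)/2 to get cos θ = 1 − 2(0.67) = -0.340, hence θ₀ = arccos -0.340 = 109.9°.
The Moon is waxing (0°–180°), so θ = 109.9° directly.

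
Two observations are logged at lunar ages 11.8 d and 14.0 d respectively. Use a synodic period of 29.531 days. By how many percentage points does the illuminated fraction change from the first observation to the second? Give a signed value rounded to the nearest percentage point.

+9 pp

First observation: θ = 360°·11.8/29.531 = 143.8°, so f = 0.904.
Second observation: θ = 170.7°, f = 0.993.
Δf = 0.993 − 0.904 = +0.090, i.e. +9 pp.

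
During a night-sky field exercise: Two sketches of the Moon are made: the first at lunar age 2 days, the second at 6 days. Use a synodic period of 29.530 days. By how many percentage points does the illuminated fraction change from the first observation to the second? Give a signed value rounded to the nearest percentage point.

+31 pp

First observation: θ = 360°·2/29.530 = 24.4°, so f = 0.045.
Second observation: θ = 73.1°, f = 0.355.
Δf = 0.355 − 0.045 = +0.310, i.e. +31 pp.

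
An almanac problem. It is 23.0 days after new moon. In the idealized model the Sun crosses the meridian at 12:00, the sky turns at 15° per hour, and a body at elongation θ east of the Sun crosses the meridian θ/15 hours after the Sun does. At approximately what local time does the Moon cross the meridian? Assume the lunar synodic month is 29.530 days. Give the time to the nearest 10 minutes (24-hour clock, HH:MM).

Phase angle: θ = 360°·(23.0 d)/(29.530 d) = 280.4°.
At 15° of sky rotation per hour, 280.4° corresponds to a 18.69 h lag.
12:00 + 18.693 h ≈ 06:42 → 06:40 to the nearest ten minutes.

06:40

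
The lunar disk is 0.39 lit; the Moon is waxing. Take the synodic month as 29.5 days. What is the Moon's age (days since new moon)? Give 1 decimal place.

From f = (1 − cos θ)/2: cos θ = 1 − 2×0.39 = 0.220; arccos → 77.3°.
Before full moon the principal value applies: θ = 77.3°.
That fraction of the synodic month is 77.3/360 × 29.5 d ≈ 6.33 d.

6.3 days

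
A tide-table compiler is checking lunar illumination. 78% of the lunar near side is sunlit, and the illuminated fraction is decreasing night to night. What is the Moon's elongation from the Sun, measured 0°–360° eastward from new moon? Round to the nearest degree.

cos θ = 1 − 2f = -0.560, giving a principal value of 124.1°.
A waning Moon lies in 180°–360°, so θ = 360° − 124.1° = 235.9°.

236°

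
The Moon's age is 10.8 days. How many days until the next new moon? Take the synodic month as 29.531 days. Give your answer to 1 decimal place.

The next new moon completes the synodic month: 29.531 − 10.8 = 18.731 days.

18.7 days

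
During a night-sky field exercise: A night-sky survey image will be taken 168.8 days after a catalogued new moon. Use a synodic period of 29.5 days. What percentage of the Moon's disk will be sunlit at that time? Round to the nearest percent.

168.8/29.5 = 5.722 lunations, so 5 complete cycles and 21.30 d into the next.
Phase angle: θ = 360°·(21.30 d)/(29.5 d) = 259.9°.
cos 259.9° = (-0.175), so f = (1 − (-0.175))/2 = 0.587, so 59%.

59%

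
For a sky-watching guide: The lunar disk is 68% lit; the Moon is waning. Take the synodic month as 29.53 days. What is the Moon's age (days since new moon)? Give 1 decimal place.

20.4 days

cos θ = 1 − 2f = -0.360, giving a principal value of 111.1°.
Waning ⇒ past full, so θ = 360° − 111.1° = 248.9°.
At 360°/29.53 d per day, 248.9° corresponds to 20.42 days.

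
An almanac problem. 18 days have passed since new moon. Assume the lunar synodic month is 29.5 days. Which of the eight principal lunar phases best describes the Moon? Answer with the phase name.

At 18/29.5 of the cycle, θ ≈ 220° — the waning gibbous range.

waning gibbous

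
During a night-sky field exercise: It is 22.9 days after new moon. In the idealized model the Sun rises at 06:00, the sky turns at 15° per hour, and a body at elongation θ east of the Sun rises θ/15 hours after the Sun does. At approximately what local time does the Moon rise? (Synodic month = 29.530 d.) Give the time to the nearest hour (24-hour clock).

01:00

Elongation θ = 360° × 22.9/29.530 ≈ 279.2°.
At 15° of sky rotation per hour, 279.2° corresponds to a 18.61 h lag.
06:00 + 18.61 h ≈ 00:37 → 01:00 to the nearest hour.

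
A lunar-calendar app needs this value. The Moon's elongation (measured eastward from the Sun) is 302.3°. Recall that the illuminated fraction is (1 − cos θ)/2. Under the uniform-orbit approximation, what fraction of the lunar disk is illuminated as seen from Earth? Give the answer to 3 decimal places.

cos 302.3° = 0.534, so f = (1 − 0.534)/2 = 0.233.

0.233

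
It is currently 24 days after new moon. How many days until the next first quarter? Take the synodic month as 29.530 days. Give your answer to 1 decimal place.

First quarter is 0.25 of the way through the cycle: age 0.25 × 29.530 = 7.383 d.
This lunation's first quarter (7.383 d) has passed, so add one period: 36.913 − 24 = 12.913 days.

12.9 days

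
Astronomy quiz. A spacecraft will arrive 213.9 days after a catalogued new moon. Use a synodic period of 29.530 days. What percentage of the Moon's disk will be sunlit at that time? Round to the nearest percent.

213.9/29.530 = 7.243 lunations, so 7 complete cycles and 7.19 d into the next.
The Moon has covered 7.19/29.530 of its cycle, so θ ≈ 360° × 7.19/29.530 = 87.7°.
Illuminated fraction = (1 − cos 87.7°)/2 = (1 − 0.041)/2 ≈ 0.480, so 48%.

48%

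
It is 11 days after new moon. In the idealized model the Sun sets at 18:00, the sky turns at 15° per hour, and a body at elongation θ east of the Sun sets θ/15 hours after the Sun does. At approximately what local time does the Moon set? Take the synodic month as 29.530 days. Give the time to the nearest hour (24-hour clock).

The Moon has covered 11/29.530 of its cycle, so θ ≈ 360° × 11/29.530 = 134.1°.
The Moon trails the Sun by θ/15 = 134.1/15 ≈ 8.94 hours.
18:00 + 8.94 h ≈ 02:56 → 03:00 to the nearest hour.

03:00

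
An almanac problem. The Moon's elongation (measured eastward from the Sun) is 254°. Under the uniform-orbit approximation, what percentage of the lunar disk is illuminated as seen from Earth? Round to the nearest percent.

64%

f = (1 − cos 254°)/2 = (1 − (-0.276))/2 ≈ 0.638, i.e. 64%.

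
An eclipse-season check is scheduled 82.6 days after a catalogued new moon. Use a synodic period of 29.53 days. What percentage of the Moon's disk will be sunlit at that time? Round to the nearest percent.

35%

82.6/29.53 = 2.797 lunations, so 2 complete cycles and 23.54 d into the next.
Elongation θ = 360° × 23.54/29.53 ≈ 287.0°.
cos 287.0° = 0.292, so f = (1 − 0.292)/2 = 0.354, so 35%.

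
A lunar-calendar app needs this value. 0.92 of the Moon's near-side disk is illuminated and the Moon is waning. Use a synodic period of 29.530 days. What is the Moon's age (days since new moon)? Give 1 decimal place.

cos θ = 1 − 2f = -0.840, giving a principal value of 147.1°.
Since the Moon is past full (waning), take the reflex angle: θ = 360° − 147.1° = 212.9°.
That fraction of the synodic month is 212.9/360 × 29.530 d ≈ 17.46 d.

17.5 days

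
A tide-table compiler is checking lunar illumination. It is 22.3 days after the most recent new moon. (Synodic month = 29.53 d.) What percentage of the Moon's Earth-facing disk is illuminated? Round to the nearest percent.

48%

Elongation θ = 360° × 22.3/29.53 ≈ 271.9°.
With cos θ = 0.032, the lit fraction is (1 − 0.032)/2 ≈ 0.484, so 48%.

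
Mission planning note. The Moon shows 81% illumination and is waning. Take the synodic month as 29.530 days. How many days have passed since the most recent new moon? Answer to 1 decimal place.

Invert f = (1 − cos θ)/2 to get cos θ = 1 − 2(0.81) = -0.620, hence θ₀ = arccos -0.620 = 128.3°.
A waning Moon lies in 180°–360°, so θ = 360° − 128.3° = 231.7°.
Age = 29.530 × 231.7°/360° ≈ 19.00 days.

19.0 days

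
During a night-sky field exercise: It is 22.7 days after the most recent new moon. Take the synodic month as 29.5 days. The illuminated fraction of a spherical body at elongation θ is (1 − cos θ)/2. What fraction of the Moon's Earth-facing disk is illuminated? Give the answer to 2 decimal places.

0.44

Phase angle: θ = 360°·(22.7 d)/(29.5 d) = 277.0°.
Illuminated fraction = (1 − cos 277.0°)/2 = (1 − 0.122)/2 ≈ 0.439.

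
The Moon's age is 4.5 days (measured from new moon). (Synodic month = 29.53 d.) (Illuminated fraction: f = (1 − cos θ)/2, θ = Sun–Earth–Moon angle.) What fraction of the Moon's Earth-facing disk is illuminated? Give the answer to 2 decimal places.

Phase angle: θ = 360°·(4.5 d)/(29.53 d) = 54.9°.
Illuminated fraction = (1 − cos 54.9°)/2 = (1 − 0.576)/2 ≈ 0.212.

0.21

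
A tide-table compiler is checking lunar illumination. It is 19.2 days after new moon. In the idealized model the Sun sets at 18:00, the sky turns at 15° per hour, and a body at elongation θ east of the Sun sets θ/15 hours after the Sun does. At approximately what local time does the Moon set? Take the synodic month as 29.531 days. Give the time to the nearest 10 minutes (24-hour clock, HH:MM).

The Moon has covered 19.2/29.531 of its cycle, so θ ≈ 360° × 19.2/29.531 = 234.1°.
The Moon trails the Sun by θ/15 = 234.1/15 ≈ 15.60 hours.
18:00 + 15.604 h ≈ 09:36 → 09:40 to the nearest ten minutes.

09:40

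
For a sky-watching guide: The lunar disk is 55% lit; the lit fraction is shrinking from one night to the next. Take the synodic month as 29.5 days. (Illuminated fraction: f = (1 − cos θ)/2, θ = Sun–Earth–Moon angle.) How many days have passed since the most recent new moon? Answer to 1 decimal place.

From f = (1 − cos θ)/2: cos θ = 1 − 2×0.55 = -0.100; arccos → 95.7°.
A waning Moon lies in 180°–360°, so θ = 360° − 95.7° = 264.3°.
At 360°/29.5 d per day, 264.3° corresponds to 21.65 days.

21.7 days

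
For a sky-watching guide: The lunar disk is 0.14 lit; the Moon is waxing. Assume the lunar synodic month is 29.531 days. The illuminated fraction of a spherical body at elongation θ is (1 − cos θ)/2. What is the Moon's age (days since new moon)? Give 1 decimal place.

Invert f = (1 − cos θ)/2 to get cos θ = 1 − 2(0.14) = 0.720, hence θ₀ = arccos 0.720 = 43.9°.
Waxing ⇒ before full, so θ = 43.9°.
Age = 29.531 × 43.9°/360° ≈ 3.60 days.

3.6 days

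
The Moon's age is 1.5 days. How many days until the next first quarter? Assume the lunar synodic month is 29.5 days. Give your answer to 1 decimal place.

First quarter is 0.25 of the way through the cycle: age 0.25 × 29.5 = 7.375 d.
So 5.875 days remain (7.375 − 1.5).

5.9 days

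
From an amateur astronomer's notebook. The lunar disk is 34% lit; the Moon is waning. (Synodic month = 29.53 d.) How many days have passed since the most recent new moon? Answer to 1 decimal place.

From f = (1 − cos θ)/2: cos θ = 1 − 2×0.34 = 0.320; arccos → 71.3°.
Waning ⇒ past full, so θ = 360° − 71.3° = 288.7°.
At 360°/29.53 d per day, 288.7° corresponds to 23.68 days.

23.7 days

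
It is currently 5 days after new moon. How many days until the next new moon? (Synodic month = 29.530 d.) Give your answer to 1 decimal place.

The next new moon completes the synodic month: 29.530 − 5 = 24.530 days.

24.5 days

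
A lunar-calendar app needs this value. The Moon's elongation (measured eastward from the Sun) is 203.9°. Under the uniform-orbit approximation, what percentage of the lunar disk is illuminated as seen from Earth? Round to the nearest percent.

cos 203.9° = (-0.914), so f = (1 − (-0.914))/2 = 0.957, i.e. 96%.

96%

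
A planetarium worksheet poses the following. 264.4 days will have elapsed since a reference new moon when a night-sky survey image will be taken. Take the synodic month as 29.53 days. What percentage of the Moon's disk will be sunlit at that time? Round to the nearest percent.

Reduce mod P: 264.4 − 8×29.53 = 28.16 d into the current lunation.
Phase angle: θ = 360°·(28.16 d)/(29.53 d) = 343.3°.
Illuminated fraction = (1 − cos 343.3°)/2 = (1 − 0.958)/2 ≈ 0.021, so 2%.

2%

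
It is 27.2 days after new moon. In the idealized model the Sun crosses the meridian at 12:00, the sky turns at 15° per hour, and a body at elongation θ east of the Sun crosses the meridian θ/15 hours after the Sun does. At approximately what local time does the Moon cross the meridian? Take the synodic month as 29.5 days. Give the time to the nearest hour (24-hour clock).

10:00

The Moon has covered 27.2/29.5 of its cycle, so θ ≈ 360° × 27.2/29.5 = 331.9°.
The Moon trails the Sun by θ/15 = 331.9/15 ≈ 22.13 hours.
12:00 + 22.13 h ≈ 10:08 → 10:00 to the nearest hour.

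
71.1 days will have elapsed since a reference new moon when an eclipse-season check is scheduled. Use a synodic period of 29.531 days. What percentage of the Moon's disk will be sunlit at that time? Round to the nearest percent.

71.1 d spans 2 complete synodic months (2 × 29.531 = 59.06 d) plus 12.04 d.
Phase angle: θ = 360°·(12.04 d)/(29.531 d) = 146.8°.
With cos θ = (-0.836), the lit fraction is (1 − (-0.836))/2 ≈ 0.918, so 92%.

92%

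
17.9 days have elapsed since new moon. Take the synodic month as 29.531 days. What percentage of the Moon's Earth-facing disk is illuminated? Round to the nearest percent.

Phase angle: θ = 360°·(17.9 d)/(29.531 d) = 218.2°.
Illuminated fraction = (1 − cos 218.2°)/2 = (1 − (-0.786))/2 ≈ 0.893, so 89%.

89%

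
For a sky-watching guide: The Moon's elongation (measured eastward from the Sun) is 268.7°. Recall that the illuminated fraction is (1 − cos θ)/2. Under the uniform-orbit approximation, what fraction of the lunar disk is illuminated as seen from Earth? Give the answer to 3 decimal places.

cos 268.7° = (-0.023), so f = (1 − (-0.023))/2 = 0.511.

0.511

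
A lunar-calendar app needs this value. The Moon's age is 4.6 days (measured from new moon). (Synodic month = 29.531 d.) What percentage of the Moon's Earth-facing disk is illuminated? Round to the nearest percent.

22%

Elongation θ = 360° × 4.6/29.531 ≈ 56.1°.
Illuminated fraction = (1 − cos 56.1°)/2 = (1 − 0.558)/2 ≈ 0.221, so 22%.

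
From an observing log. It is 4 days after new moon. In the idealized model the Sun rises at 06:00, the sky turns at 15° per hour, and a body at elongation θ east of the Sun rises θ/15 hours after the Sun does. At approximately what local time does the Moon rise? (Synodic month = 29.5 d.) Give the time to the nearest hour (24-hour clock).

Elongation θ = 360° × 4/29.5 ≈ 48.8°.
The Moon trails the Sun by θ/15 = 48.8/15 ≈ 3.25 hours.
06:00 + 3.25 h ≈ 09:15 → 09:00 to the nearest hour.

09:00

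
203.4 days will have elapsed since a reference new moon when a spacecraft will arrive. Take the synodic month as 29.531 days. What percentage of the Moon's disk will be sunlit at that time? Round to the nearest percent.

203.4 d spans 6 complete synodic months (6 × 29.531 = 177.19 d) plus 26.21 d.
The Moon has covered 26.21/29.531 of its cycle, so θ ≈ 360° × 26.21/29.531 = 319.6°.
cos 319.6° = 0.761, so f = (1 − 0.761)/2 = 0.119, so 12%.

12%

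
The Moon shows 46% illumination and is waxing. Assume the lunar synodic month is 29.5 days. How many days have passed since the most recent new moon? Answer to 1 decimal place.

7.0 days

From f = (1 − cos θ)/2: cos θ = 1 − 2×0.46 = 0.080; arccos → 85.4°.
The Moon is waxing (0°–180°), so θ = 85.4° directly.
That fraction of the synodic month is 85.4/360 × 29.5 d ≈ 7.00 d.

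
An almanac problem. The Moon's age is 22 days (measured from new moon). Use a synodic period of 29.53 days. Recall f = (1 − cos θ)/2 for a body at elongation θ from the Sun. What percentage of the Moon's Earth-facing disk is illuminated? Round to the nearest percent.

Phase angle: θ = 360°·(22 d)/(29.53 d) = 268.2°.
With cos θ = (-0.031), the lit fraction is (1 − (-0.031))/2 ≈ 0.516, so 52%.

52%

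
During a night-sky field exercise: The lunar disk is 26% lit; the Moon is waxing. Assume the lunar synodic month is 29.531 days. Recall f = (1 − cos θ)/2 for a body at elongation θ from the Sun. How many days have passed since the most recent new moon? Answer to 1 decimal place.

5.0 days

cos θ = 1 − 2f = 0.480, giving a principal value of 61.3°.
Before full moon the principal value applies: θ = 61.3°.
Age = 29.531 × 61.3°/360° ≈ 5.03 days.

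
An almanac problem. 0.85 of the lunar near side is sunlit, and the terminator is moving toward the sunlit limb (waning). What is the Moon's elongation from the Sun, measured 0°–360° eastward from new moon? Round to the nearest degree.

226°

Invert f = (1 − cos θ)/2 to get cos θ = 1 − 2(0.85) = -0.700, hence θ₀ = arccos -0.700 = 134.4°.
Since the Moon is past full (waning), take the reflex angle: θ = 360° − 134.4° = 225.6°.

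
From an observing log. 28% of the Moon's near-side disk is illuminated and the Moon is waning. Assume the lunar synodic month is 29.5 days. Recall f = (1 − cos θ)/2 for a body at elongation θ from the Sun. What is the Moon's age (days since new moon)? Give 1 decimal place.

24.3 days

Invert f = (1 − cos θ)/2 to get cos θ = 1 − 2(0.28) = 0.440, hence θ₀ = arccos 0.440 = 63.9°.
A waning Moon lies in 180°–360°, so θ = 360° − 63.9° = 296.1°.
That fraction of the synodic month is 296.1/360 × 29.5 d ≈ 24.26 d.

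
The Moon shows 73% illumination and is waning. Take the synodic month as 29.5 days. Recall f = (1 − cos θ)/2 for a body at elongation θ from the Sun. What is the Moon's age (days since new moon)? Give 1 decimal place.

Invert f = (1 − cos θ)/2 to get cos θ = 1 − 2(0.73) = -0.460, hence θ₀ = arccos -0.460 = 117.4°.
A waning Moon lies in 180°–360°, so θ = 360° − 117.4° = 242.6°.
At 360°/29.5 d per day, 242.6° corresponds to 19.88 days.

19.9 days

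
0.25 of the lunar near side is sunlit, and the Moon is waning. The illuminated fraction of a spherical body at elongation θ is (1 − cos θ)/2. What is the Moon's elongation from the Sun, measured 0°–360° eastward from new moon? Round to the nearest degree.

Invert f = (1 − cos θ)/2 to get cos θ = 1 − 2(0.25) = 0.500, hence θ₀ = arccos 0.500 = 60.0°.
Since the Moon is past full (waning), take the reflex angle: θ = 360° − 60.0° = 300.0°.

300°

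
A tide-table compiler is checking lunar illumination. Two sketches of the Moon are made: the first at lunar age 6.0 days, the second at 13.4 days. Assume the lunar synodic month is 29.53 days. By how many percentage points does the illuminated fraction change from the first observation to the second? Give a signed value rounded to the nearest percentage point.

First observation: θ = 360°·6.0/29.53 = 73.1°, so f = 0.355.
Second observation: θ = 163.4°, f = 0.979.
Δf = 0.979 − 0.355 = +0.624, i.e. +62 pp.

+62 percentage points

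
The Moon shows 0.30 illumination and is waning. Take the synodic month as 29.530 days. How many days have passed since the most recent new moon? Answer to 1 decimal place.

24.1 days

cos θ = 1 − 2f = 0.400, giving a principal value of 66.4°.
Since the Moon is past full (waning), take the reflex angle: θ = 360° − 66.4° = 293.6°.
Age = 29.530 × 293.6°/360° ≈ 24.08 days.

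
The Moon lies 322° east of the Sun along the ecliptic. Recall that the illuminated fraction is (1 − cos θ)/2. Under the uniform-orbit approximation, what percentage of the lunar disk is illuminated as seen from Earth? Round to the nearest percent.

11%

f = (1 − cos 322°)/2 = (1 − 0.788)/2 ≈ 0.106, i.e. 11%.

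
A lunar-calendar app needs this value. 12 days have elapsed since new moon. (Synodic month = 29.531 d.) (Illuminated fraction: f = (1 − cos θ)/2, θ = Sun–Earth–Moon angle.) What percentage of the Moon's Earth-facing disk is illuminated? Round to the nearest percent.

The Moon has covered 12/29.531 of its cycle, so θ ≈ 360° × 12/29.531 = 146.3°.
With cos θ = (-0.832), the lit fraction is (1 − (-0.832))/2 ≈ 0.916, so 92%.

92%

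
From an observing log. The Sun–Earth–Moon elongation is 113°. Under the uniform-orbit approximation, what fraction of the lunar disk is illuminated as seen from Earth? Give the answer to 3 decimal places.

f = (1 − cos 113°)/2 = (1 − (-0.391))/2 ≈ 0.695.

0.695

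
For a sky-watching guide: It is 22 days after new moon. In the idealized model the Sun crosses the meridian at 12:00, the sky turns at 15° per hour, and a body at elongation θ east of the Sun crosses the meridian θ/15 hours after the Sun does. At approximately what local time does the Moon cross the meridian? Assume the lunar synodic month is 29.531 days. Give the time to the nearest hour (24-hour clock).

06:00

Elongation θ = 360° × 22/29.531 ≈ 268.2°.
Delay after the Sun = 268.2° / (15°/h) ≈ 17.88 h.
12:00 + 17.88 h ≈ 05:53 → 06:00 to the nearest hour.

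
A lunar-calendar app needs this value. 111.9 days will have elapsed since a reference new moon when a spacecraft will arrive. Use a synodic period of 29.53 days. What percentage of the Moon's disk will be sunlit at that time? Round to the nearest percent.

38%

111.9/29.53 = 3.789 lunations, so 3 complete cycles and 23.31 d into the next.
The Moon has covered 23.31/29.53 of its cycle, so θ ≈ 360° × 23.31/29.53 = 284.2°.
cos 284.2° = 0.245, so f = (1 − 0.245)/2 = 0.378, so 38%.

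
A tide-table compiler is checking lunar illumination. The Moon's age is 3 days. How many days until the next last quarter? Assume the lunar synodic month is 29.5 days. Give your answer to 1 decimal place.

Last quarter is 0.75 of the way through the cycle: age 0.75 × 29.5 = 22.125 d.
So 19.125 days remain (22.125 − 3).

19.1 days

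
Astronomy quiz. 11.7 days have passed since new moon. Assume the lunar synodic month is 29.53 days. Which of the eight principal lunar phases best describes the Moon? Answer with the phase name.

waxing gibbous

At 11.7/29.53 of the cycle, θ ≈ 143° — the waxing gibbous range.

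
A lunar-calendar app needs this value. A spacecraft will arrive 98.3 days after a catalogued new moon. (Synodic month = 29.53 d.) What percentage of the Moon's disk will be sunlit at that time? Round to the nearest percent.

98.3 d spans 3 complete synodic months (3 × 29.53 = 88.59 d) plus 9.71 d.
Phase angle: θ = 360°·(9.71 d)/(29.53 d) = 118.4°.
cos 118.4° = (-0.475), so f = (1 − (-0.475))/2 = 0.738, so 74%.

74%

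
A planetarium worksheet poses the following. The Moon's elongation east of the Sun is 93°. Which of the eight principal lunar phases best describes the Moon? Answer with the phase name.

first quarter

The first quarter sector spans roughly 68°–112°; 93° falls inside it.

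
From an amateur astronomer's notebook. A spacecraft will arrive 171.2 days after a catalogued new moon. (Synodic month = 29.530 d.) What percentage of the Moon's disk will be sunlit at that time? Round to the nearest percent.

171.2/29.530 = 5.797 lunations, so 5 complete cycles and 23.55 d into the next.
Phase angle: θ = 360°·(23.55 d)/(29.530 d) = 287.1°.
Illuminated fraction = (1 − cos 287.1°)/2 = (1 − 0.294)/2 ≈ 0.353, so 35%.

35%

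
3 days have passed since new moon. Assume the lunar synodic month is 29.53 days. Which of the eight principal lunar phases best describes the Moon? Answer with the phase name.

waxing crescent

At 3/29.53 of the cycle, θ ≈ 37° — the waxing crescent range.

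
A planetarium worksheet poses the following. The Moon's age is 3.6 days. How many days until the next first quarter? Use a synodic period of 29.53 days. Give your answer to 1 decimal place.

First quarter occurs at elongation 90°, i.e. at age 29.53 × 90/360 = 7.383 d.
So 3.783 days remain (7.383 − 3.6).

3.8 days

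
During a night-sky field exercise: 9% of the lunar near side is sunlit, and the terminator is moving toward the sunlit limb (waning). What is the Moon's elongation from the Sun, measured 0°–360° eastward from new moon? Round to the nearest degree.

Invert f = (1 − cos θ)/2 to get cos θ = 1 − 2(0.09) = 0.820, hence θ₀ = arccos 0.820 = 34.9°.
Since the Moon is past full (waning), take the reflex angle: θ = 360° − 34.9° = 325.1°.

325°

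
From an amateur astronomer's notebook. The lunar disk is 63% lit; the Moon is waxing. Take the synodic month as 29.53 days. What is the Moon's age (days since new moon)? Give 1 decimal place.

From f = (1 − cos θ)/2: cos θ = 1 − 2×0.63 = -0.260; arccos → 105.1°.
The Moon is waxing (0°–180°), so θ = 105.1° directly.
At 360°/29.53 d per day, 105.1° corresponds to 8.62 days.

8.6 days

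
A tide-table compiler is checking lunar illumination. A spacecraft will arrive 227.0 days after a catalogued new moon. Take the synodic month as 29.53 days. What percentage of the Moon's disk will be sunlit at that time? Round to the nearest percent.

69%

227.0 d spans 7 complete synodic months (7 × 29.53 = 206.71 d) plus 20.29 d.
The Moon has covered 20.29/29.53 of its cycle, so θ ≈ 360° × 20.29/29.53 = 247.4°.
With cos θ = (-0.385), the lit fraction is (1 − (-0.385))/2 ≈ 0.693, so 69%.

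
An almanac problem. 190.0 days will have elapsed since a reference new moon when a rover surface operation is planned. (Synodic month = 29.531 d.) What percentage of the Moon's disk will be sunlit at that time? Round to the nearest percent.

190.0 d spans 6 complete synodic months (6 × 29.531 = 177.19 d) plus 12.81 d.
Phase angle: θ = 360°·(12.81 d)/(29.531 d) = 156.2°.
Illuminated fraction = (1 − cos 156.2°)/2 = (1 − (-0.915))/2 ≈ 0.958, so 96%.

96%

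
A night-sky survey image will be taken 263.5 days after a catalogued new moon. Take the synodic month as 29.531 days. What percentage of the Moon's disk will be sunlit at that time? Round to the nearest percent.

6%

Reduce mod P: 263.5 − 8×29.531 = 27.25 d into the current lunation.
Phase angle: θ = 360°·(27.25 d)/(29.531 d) = 332.2°.
Illuminated fraction = (1 − cos 332.2°)/2 = (1 − 0.885)/2 ≈ 0.058, so 6%.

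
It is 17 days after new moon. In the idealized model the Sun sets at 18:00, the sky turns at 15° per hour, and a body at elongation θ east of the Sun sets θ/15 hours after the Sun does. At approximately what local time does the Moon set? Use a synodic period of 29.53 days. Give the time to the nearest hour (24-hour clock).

08:00

Elongation θ = 360° × 17/29.53 ≈ 207.2°.
The Moon trails the Sun by θ/15 = 207.2/15 ≈ 13.82 hours.
18:00 + 13.82 h ≈ 07:49 → 08:00 to the nearest hour.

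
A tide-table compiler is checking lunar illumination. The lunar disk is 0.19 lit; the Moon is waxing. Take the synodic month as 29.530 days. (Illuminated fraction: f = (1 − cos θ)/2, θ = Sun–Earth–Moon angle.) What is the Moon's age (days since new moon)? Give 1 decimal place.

Invert f = (1 − cos θ)/2 to get cos θ = 1 − 2(0.19) = 0.620, hence θ₀ = arccos 0.620 = 51.7°.
The Moon is waxing (0°–180°), so θ = 51.7° directly.
At 360°/29.530 d per day, 51.7° corresponds to 4.24 days.

4.2 days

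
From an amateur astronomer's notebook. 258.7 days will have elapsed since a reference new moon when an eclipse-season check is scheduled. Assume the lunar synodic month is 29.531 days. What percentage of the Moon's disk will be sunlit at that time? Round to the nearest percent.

47%

258.7 d spans 8 complete synodic months (8 × 29.531 = 236.25 d) plus 22.45 d.
Elongation θ = 360° × 22.45/29.531 ≈ 273.7°.
With cos θ = 0.065, the lit fraction is (1 − 0.065)/2 ≈ 0.468, so 47%.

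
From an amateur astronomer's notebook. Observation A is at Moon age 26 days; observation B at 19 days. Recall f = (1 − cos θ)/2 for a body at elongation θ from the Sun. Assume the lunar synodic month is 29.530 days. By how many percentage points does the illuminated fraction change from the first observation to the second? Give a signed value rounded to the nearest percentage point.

+68 pp

First observation: θ = 360°·26/29.530 = 317.0°, so f = 0.135.
Second observation: θ = 231.6°, f = 0.810.
Δf = 0.810 − 0.135 = +0.676, i.e. +68 pp.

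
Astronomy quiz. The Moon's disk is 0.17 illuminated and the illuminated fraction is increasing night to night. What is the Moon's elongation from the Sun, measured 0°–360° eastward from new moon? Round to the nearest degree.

49°

From f = (1 − cos θ)/2: cos θ = 1 − 2×0.17 = 0.660; arccos → 48.7°.
The Moon is waxing (0°–180°), so θ = 48.7° directly.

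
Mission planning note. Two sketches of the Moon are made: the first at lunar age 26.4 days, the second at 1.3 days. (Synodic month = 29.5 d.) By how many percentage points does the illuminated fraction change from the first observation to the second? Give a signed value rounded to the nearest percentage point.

-9 percentage points

First observation: θ = 360°·26.4/29.5 = 322.2°, so f = 0.105.
Second observation: θ = 15.9°, f = 0.019.
Δf = 0.019 − 0.105 = -0.086, i.e. -9 pp.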